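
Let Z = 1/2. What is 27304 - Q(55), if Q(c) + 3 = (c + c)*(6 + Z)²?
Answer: 45319/2 ≈ 22660.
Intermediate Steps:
Z = ½ ≈ 0.50000
Q(c) = -3 + 169*c/2 (Q(c) = -3 + (c + c)*(6 + ½)² = -3 + (2*c)*(13/2)² = -3 + (2*c)*(169/4) = -3 + 169*c/2)
27304 - Q(55) = 27304 - (-3 + (169/2)*55) = 27304 - (-3 + 9295/2) = 27304 - 1*9289/2 = 27304 - 9289/2 = 45319/2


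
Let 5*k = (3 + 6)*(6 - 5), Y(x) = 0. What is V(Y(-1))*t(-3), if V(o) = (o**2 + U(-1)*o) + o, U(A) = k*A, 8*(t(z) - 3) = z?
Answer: 0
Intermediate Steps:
k = 9/5 (k = ((3 + 6)*(6 - 5))/5 = (9*1)/5 = (1/5)*9 = 9/5 ≈ 1.8000)
t(z) = 3 + z/8
U(A) = 9*A/5
V(o) = o**2 - 4*o/5 (V(o) = (o**2 + ((9/5)*(-1))*o) + o = (o**2 - 9*o/5) + o = o**2 - 4*o/5)
V(Y(-1))*t(-3) = ((1/5)*0*(-4 + 5*0))*(3 + (1/8)*(-3)) = ((1/5)*0*(-4 + 0))*(3 - 3/8) = ((1/5)*0*(-4))*(21/8) = 0*(21/8) = 0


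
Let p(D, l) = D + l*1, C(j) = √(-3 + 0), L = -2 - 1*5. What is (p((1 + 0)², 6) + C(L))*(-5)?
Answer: -35 - 5*I*√3 ≈ -35.0 - 8.6602*I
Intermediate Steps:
L = -7 (L = -2 - 5 = -7)
C(j) = I*√3 (C(j) = √(-3) = I*√3)
p(D, l) = D + l
(p((1 + 0)², 6) + C(L))*(-5) = (((1 + 0)² + 6) + I*√3)*(-5) = ((1² + 6) + I*√3)*(-5) = ((1 + 6) + I*√3)*(-5) = (7 + I*√3)*(-5) = -35 - 5*I*√3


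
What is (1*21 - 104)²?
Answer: 6889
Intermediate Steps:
(1*21 - 104)² = (21 - 104)² = (-83)² = 6889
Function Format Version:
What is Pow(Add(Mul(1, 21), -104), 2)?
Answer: 6889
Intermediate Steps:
Pow(Add(Mul(1, 21), -104), 2) = Pow(Add(21, -104), 2) = Pow(-83, 2) = 6889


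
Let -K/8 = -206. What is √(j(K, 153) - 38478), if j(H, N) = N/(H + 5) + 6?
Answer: I*√11680109571/551 ≈ 196.14*I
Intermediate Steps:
K = 1648 (K = -8*(-206) = 1648)
j(H, N) = 6 + N/(5 + H) (j(H, N) = N/(5 + H) + 6 = 6 + N/(5 + H))
√(j(K, 153) - 38478) = √((30 + 153 + 6*1648)/(5 + 1648) - 38478) = √((30 + 153 + 9888)/1653 - 38478) = √((1/1653)*10071 - 38478) = √(3357/551 - 38478) = √(-21198021/551) = I*√11680109571/551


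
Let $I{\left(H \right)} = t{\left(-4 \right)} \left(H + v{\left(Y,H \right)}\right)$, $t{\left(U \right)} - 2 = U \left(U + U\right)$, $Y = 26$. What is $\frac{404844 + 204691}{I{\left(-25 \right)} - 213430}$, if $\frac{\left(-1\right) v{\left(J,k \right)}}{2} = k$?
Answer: $- \frac{121907}{42516} \approx -2.8673$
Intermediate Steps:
$v{\left(J,k \right)} = - 2 k$
$t{\left(U \right)} = 2 + 2 U^{2}$ ($t{\left(U \right)} = 2 + U \left(U + U\right) = 2 + U 2 U = 2 + 2 U^{2}$)
$I{\left(H \right)} = - 34 H$ ($I{\left(H \right)} = \left(2 + 2 \left(-4\right)^{2}\right) \left(H - 2 H\right) = \left(2 + 2 \cdot 16\right) \left(- H\right) = \left(2 + 32\right) \left(- H\right) = 34 \left(- H\right) = - 34 H$)
$\frac{404844 + 204691}{I{\left(-25 \right)} - 213430} = \frac{404844 + 204691}{\left(-34\right) \left(-25\right) - 213430} = \frac{609535}{850 - 213430} = \frac{609535}{-212580} = 609535 \left(- \frac{1}{212580}\right) = - \frac{121907}{42516}$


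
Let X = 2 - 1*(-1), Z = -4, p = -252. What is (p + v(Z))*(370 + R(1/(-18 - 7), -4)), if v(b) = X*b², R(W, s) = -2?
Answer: -75072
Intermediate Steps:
X = 3 (X = 2 + 1 = 3)
v(b) = 3*b²
(p + v(Z))*(370 + R(1/(-18 - 7), -4)) = (-252 + 3*(-4)²)*(370 - 2) = (-252 + 3*16)*368 = (-252 + 48)*368 = -204*368 = -75072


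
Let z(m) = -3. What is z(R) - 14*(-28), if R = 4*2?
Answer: 389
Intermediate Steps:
R = 8
z(R) - 14*(-28) = -3 - 14*(-28) = -3 + 392 = 389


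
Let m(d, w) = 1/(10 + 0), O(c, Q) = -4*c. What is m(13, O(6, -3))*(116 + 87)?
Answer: 203/10 ≈ 20.300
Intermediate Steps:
m(d, w) = ⅒ (m(d, w) = 1/10 = ⅒)
m(13, O(6, -3))*(116 + 87) = (116 + 87)/10 = (⅒)*203 = 203/10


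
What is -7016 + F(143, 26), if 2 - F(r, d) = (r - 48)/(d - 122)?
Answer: -673249/96 ≈ -7013.0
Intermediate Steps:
F(r, d) = 2 - (-48 + r)/(-122 + d) (F(r, d) = 2 - (r - 48)/(d - 122) = 2 - (-48 + r)/(-122 + d))
-7016 + F(143, 26) = -7016 + (-196 - 1*143 + 2*26)/(-122 + 26) = -7016 + (-196 - 143 + 52)/(-96) = -7016 - 1/96*(-287) = -7016 + 287/96 = -673249/96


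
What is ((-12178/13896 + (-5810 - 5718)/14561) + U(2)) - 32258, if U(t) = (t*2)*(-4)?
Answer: -3265323787345/101169828 ≈ -32276.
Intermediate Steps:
U(t) = -8*t (U(t) = (2*t)*(-4) = -8*t)
((-12178/13896 + (-5810 - 5718)/14561) + U(2)) - 32258 = ((-12178/13896 + (-5810 - 5718)/14561) - 8*2) - 32258 = ((-12178*1/13896 - 11528*1/14561) - 16) - 32258 = ((-6089/6948 - 11528/14561) - 16) - 32258 = (-168758473/101169828 - 16) - 32258 = -1787475721/101169828 - 32258 = -3265323787345/101169828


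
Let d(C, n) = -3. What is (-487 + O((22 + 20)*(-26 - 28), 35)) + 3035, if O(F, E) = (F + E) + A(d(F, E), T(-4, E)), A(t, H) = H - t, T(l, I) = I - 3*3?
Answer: 344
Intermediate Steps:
T(l, I) = -9 + I (T(l, I) = I - 9 = -9 + I)
O(F, E) = -6 + F + 2*E (O(F, E) = (F + E) + ((-9 + E) - 1*(-3)) = (E + F) + ((-9 + E) + 3) = (E + F) + (-6 + E) = -6 + F + 2*E)
(-487 + O((22 + 20)*(-26 - 28), 35)) + 3035 = (-487 + (-6 + (22 + 20)*(-26 - 28) + 2*35)) + 3035 = (-487 + (-6 + 42*(-54) + 70)) + 3035 = (-487 + (-6 - 2268 + 70)) + 3035 = (-487 - 2204) + 3035 = -2691 + 3035 = 344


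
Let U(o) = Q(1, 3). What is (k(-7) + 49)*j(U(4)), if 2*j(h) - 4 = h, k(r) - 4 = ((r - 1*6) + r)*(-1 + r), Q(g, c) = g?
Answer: 1065/2 ≈ 532.50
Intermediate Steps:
k(r) = 4 + (-1 + r)*(-6 + 2*r) (k(r) = 4 + ((r - 1*6) + r)*(-1 + r) = 4 + ((r - 6) + r)*(-1 + r) = 4 + ((-6 + r) + r)*(-1 + r) = 4 + (-6 + 2*r)*(-1 + r) = 4 + (-1 + r)*(-6 + 2*r))
U(o) = 1
j(h) = 2 + h/2
(k(-7) + 49)*j(U(4)) = ((10 - 8*(-7) + 2*(-7)**2) + 49)*(2 + (1/2)*1) = ((10 + 56 + 2*49) + 49)*(2 + 1/2) = ((10 + 56 + 98) + 49)*(5/2) = (164 + 49)*(5/2) = 213*(5/2) = 1065/2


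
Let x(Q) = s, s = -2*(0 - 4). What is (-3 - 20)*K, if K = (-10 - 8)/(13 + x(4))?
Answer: 138/7 ≈ 19.714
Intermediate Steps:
s = 8 (s = -2*(-4) = 8)
x(Q) = 8
K = -6/7 (K = (-10 - 8)/(13 + 8) = -18/21 = -18*1/21 = -6/7 ≈ -0.85714)
(-3 - 20)*K = (-3 - 20)*(-6/7) = -23*(-6/7) = 138/7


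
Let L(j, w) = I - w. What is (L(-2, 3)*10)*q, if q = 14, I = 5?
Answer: 280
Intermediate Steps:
L(j, w) = 5 - w
(L(-2, 3)*10)*q = ((5 - 1*3)*10)*14 = ((5 - 3)*10)*14 = (2*10)*14 = 20*14 = 280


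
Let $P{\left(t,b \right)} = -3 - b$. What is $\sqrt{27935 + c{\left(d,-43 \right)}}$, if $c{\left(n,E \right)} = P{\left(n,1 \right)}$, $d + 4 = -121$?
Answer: $\sqrt{27931} \approx 167.13$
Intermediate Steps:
$d = -125$ ($d = -4 - 121 = -125$)
$c{\left(n,E \right)} = -4$ ($c{\left(n,E \right)} = -3 - 1 = -4$)
$\sqrt{27935 + c{\left(d,-43 \right)}} = \sqrt{27935 - 4} = \sqrt{27931}$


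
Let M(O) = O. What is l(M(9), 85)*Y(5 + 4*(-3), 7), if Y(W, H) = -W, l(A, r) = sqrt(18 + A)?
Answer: 21*sqrt(3) ≈ 36.373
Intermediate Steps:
l(M(9), 85)*Y(5 + 4*(-3), 7) = sqrt(18 + 9)*(-(5 + 4*(-3))) = sqrt(27)*(-(5 - 12)) = (3*sqrt(3))*(-1*(-7)) = (3*sqrt(3))*7 = 21*sqrt(3)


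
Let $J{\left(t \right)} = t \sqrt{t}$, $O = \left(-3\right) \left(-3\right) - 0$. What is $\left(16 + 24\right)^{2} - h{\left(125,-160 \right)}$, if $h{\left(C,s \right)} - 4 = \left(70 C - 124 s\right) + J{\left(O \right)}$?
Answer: $-27021$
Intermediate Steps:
$O = 9$ ($O = 9 + 0 = 9$)
$J{\left(t \right)} = t^{\frac{3}{2}}$
$h{\left(C,s \right)} = 31 - 124 s + 70 C$ ($h{\left(C,s \right)} = 4 + \left(\left(70 C - 124 s\right) + 9^{\frac{3}{2}}\right) = 4 + \left(\left(- 124 s + 70 C\right) + 27\right) = 4 + \left(27 - 124 s + 70 C\right) = 31 - 124 s + 70 C$)
$\left(16 + 24\right)^{2} - h{\left(125,-160 \right)} = \left(16 + 24\right)^{2} - \left(31 - -19840 + 70 \cdot 125\right) = 40^{2} - \left(31 + 19840 + 8750\right) = 1600 - 28621 = -27021$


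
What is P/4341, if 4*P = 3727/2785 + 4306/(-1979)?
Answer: -4616477/95701946460 ≈ -4.8238e-5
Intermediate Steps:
P = -4616477/22046060 (P = (3727/2785 + 4306/(-1979))/4 = (3727*(1/2785) + 4306*(-1/1979))/4 = (3727/2785 - 4306/1979)/4 = (1/4)*(-4616477/5511515) = -4616477/22046060 ≈ -0.20940)
P/4341 = -4616477/22046060/4341 = -4616477/22046060*1/4341 = -4616477/95701946460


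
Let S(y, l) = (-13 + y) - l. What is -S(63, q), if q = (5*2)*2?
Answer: -30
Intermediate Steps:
q = 20 (q = 10*2 = 20)
S(y, l) = -13 + y - l
-S(63, q) = -(-13 + 63 - 1*20) = -(-13 + 63 - 20) = -1*30 = -30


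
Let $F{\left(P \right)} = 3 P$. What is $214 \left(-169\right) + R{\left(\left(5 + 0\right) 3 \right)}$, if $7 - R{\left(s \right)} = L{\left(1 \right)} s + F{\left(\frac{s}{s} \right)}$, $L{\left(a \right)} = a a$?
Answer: $-36177$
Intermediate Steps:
$L{\left(a \right)} = a^{2}$
$R{\left(s \right)} = 4 - s$ ($R{\left(s \right)} = 7 - \left(1^{2} s + 3 \frac{s}{s}\right) = 7 - \left(1 s + 3 \cdot 1\right) = 7 - \left(s + 3\right) = 7 - \left(3 + s\right) = 4 - s$)
$214 \left(-169\right) + R{\left(\left(5 + 0\right) 3 \right)} = 214 \left(-169\right) + \left(4 - \left(5 + 0\right) 3\right) = -36166 + \left(4 - 5 \cdot 3\right) = -36166 + \left(4 - 15\right) = -36166 - 11 = -36177$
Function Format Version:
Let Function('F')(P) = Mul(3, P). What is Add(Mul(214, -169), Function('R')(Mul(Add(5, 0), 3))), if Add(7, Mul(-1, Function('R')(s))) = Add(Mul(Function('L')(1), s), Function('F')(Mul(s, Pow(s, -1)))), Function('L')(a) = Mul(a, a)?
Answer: -36177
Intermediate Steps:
Function('L')(a) = Pow(a, 2)
Function('R')(s) = Add(4, Mul(-1, s)) (Function('R')(s) = Add(7, Mul(-1, Add(Mul(Pow(1, 2), s), Mul(3, Mul(s, Pow(s, -1)))))) = Add(7, Mul(-1, Add(Mul(1, s), Mul(3, 1)))) = Add(7, Mul(-1, Add(s, 3))) = Add(7, Mul(-1, Add(3, s))) = Add(7, Add(-3, Mul(-1, s))) = Add(4, Mul(-1, s)))
Add(Mul(214, -169), Function('R')(Mul(Add(5, 0), 3))) = Add(Mul(214, -169), Add(4, Mul(-1, Mul(Add(5, 0), 3)))) = Add(-36166, Add(4, Mul(-1, Mul(5, 3)))) = Add(-36166, Add(4, Mul(-1, 15))) = Add(-36166, Add(4, -15)) = Add(-36166, -11) = -36177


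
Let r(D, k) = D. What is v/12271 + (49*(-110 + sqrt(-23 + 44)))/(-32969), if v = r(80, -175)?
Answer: 68778210/404562599 - 49*sqrt(21)/32969 ≈ 0.16320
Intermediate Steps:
v = 80
v/12271 + (49*(-110 + sqrt(-23 + 44)))/(-32969) = 80/12271 + (49*(-110 + sqrt(-23 + 44)))/(-32969) = 80*(1/12271) + (49*(-110 + sqrt(21)))*(-1/32969) = 80/12271 + (-5390 + 49*sqrt(21))*(-1/32969) = 80/12271 + (5390/32969 - 49*sqrt(21)/32969) = 68778210/404562599 - 49*sqrt(21)/32969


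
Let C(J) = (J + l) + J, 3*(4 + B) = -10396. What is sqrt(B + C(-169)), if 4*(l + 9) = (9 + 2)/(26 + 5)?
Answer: I*sqrt(132026799)/186 ≈ 61.776*I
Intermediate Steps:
B = -10408/3 (B = -4 + (1/3)*(-10396) = -4 - 10396/3 = -10408/3 ≈ -3469.3)
l = -1105/124 (l = -9 + ((9 + 2)/(26 + 5))/4 = -9 + (11/31)/4 = -9 + (11*(1/31))/4 = -9 + (1/4)*(11/31) = -9 + 11/124 = -1105/124 ≈ -8.9113)
C(J) = -1105/124 + 2*J (C(J) = (J - 1105/124) + J = (-1105/124 + J) + J = -1105/124 + 2*J)
sqrt(B + C(-169)) = sqrt(-10408/3 + (-1105/124 + 2*(-169))) = sqrt(-10408/3 + (-1105/124 - 338)) = sqrt(-10408/3 - 43017/124) = sqrt(-1419643/372) = I*sqrt(132026799)/186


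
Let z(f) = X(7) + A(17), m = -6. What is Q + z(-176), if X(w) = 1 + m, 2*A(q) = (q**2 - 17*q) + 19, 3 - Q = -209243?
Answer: 418501/2 ≈ 2.0925e+5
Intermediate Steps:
Q = 209246 (Q = 3 - 1*(-209243) = 3 + 209243 = 209246)
A(q) = 19/2 + q**2/2 - 17*q/2 (A(q) = ((q**2 - 17*q) + 19)/2 = (19 + q**2 - 17*q)/2 = 19/2 + q**2/2 - 17*q/2)
X(w) = -5 (X(w) = 1 - 6 = -5)
z(f) = 9/2 (z(f) = -5 + (19/2 + (1/2)*17**2 - 17/2*17) = -5 + (19/2 + (1/2)*289 - 289/2) = -5 + (19/2 + 289/2 - 289/2) = -5 + 19/2 = 9/2)
Q + z(-176) = 209246 + 9/2 = 418501/2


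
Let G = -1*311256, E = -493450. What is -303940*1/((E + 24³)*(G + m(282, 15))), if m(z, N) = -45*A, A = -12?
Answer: -10855/5322409722 ≈ -2.0395e-6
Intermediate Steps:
G = -311256
m(z, N) = 540 (m(z, N) = -45*(-12) = 540)
-303940*1/((E + 24³)*(G + m(282, 15))) = -303940*1/((-493450 + 24³)*(-311256 + 540)) = -303940*(-1/(310716*(-493450 + 13824))) = -303940/((-310716*(-479626))) = -303940/149027472216 = -303940*1/149027472216 = -10855/5322409722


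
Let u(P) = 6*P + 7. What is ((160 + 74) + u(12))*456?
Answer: 142728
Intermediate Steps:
u(P) = 7 + 6*P
((160 + 74) + u(12))*456 = ((160 + 74) + (7 + 6*12))*456 = (234 + (7 + 72))*456 = (234 + 79)*456 = 313*456 = 142728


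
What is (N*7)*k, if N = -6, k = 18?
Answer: -756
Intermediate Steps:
(N*7)*k = -6*7*18 = -42*18 = -756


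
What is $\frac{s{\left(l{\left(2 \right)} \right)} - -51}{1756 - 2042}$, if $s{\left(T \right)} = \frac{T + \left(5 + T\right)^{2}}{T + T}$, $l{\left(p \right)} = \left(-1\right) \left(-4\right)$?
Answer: $- \frac{493}{2288} \approx -0.21547$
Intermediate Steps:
$l{\left(p \right)} = 4$
$s{\left(T \right)} = \frac{T + \left(5 + T\right)^{2}}{2 T}$
$\frac{s{\left(l{\left(2 \right)} \right)} - -51}{1756 - 2042} = \frac{\frac{4 + \left(5 + 4\right)^{2}}{2 \cdot 4} - -51}{1756 - 2042} = \frac{\frac{1}{2} \cdot \frac{1}{4} \left(4 + 9^{2}\right) + \left(-15 + 66\right)}{-286} = \left(\frac{1}{2} \cdot \frac{1}{4} \left(4 + 81\right) + 51\right) \left(- \frac{1}{286}\right) = \left(\frac{1}{2} \cdot \frac{1}{4} \cdot 85 + 51\right) \left(- \frac{1}{286}\right) = \left(\frac{85}{8} + 51\right) \left(- \frac{1}{286}\right) = \frac{493}{8} \left(- \frac{1}{286}\right) = - \frac{493}{2288}$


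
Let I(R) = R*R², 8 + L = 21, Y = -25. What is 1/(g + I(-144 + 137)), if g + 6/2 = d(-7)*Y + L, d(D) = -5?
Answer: -1/208 ≈ -0.0048077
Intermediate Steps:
L = 13 (L = -8 + 21 = 13)
I(R) = R³
g = 135 (g = -3 + (-5*(-25) + 13) = -3 + (125 + 13) = -3 + 138 = 135)
1/(g + I(-144 + 137)) = 1/(135 + (-144 + 137)³) = 1/(135 + (-7)³) = 1/(135 - 343) = 1/(-208) = -1/208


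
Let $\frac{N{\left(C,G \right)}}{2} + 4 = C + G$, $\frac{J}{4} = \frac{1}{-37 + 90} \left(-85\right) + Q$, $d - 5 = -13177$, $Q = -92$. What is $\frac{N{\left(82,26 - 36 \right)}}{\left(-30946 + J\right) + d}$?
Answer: $- \frac{3604}{1179049} \approx -0.0030567$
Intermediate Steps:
$d = -13172$ ($d = 5 - 13177 = -13172$)
$J = - \frac{19844}{53}$ ($J = 4 \left(\frac{1}{-37 + 90} \left(-85\right) - 92\right) = 4 \left(\frac{1}{53} \left(-85\right) - 92\right) = 4 \left(- \frac{85}{53} - 92\right) = 4 \left(- \frac{4961}{53}\right) = - \frac{19844}{53} \approx -374.42$)
$N{\left(C,G \right)} = -8 + 2 C + 2 G$ ($N{\left(C,G \right)} = -8 + 2 \left(C + G\right) = -8 + \left(2 C + 2 G\right) = -8 + 2 C + 2 G$)
$\frac{N{\left(82,26 - 36 \right)}}{\left(-30946 + J\right) + d} = \frac{-8 + 2 \cdot 82 + 2 \left(26 - 36\right)}{\left(-30946 - \frac{19844}{53}\right) - 13172} = \frac{-8 + 164 + 2 \left(-10\right)}{- \frac{1659982}{53} - 13172} = \frac{-8 + 164 - 20}{- \frac{2358098}{53}} = 136 \left(- \frac{53}{2358098}\right) = - \frac{3604}{1179049}$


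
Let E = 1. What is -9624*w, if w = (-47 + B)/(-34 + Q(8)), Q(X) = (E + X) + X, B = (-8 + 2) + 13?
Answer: -384960/17 ≈ -22645.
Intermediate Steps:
B = 7 (B = -6 + 13 = 7)
Q(X) = 1 + 2*X (Q(X) = (1 + X) + X = 1 + 2*X)
w = 40/17 (w = (-47 + 7)/(-34 + (1 + 2*8)) = -40/(-34 + (1 + 16)) = -40/(-34 + 17) = -40/(-17) = -40*(-1/17) = 40/17 ≈ 2.3529)
-9624*w = -9624*40/17 = -384960/17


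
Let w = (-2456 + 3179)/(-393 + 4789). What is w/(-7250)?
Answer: -723/31871000 ≈ -2.2685e-5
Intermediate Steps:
w = 723/4396 ≈ 0.16447
w/(-7250) = (723/4396)/(-7250) = (723/4396)*(-1/7250) = -723/31871000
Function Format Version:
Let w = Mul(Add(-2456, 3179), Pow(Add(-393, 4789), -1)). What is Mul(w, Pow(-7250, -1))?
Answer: Rational(-723, 31871000) ≈ -2.2685e-5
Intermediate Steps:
w = Rational(723, 4396) (w = Mul(723, Pow(4396, -1)) = Mul(723, Rational(1, 4396)) = Rational(723, 4396) ≈ 0.16447)
Mul(w, Pow(-7250, -1)) = Mul(Rational(723, 4396), Pow(-7250, -1)) = Mul(Rational(723, 4396), Rational(-1, 7250)) = Rational(-723, 31871000)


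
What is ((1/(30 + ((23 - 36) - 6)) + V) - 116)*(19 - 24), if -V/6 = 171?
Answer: 62805/11 ≈ 5709.5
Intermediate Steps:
V = -1026 (V = -6*171 = -1026)
((1/(30 + ((23 - 36) - 6)) + V) - 116)*(19 - 24) = ((1/(30 + ((23 - 36) - 6)) - 1026) - 116)*(19 - 24) = ((1/(30 + (-13 - 6)) - 1026) - 116)*(-5) = ((1/(30 - 19) - 1026) - 116)*(-5) = ((1/11 - 1026) - 116)*(-5) = (-11285/11 - 116)*(-5) = -12561/11*(-5) = 62805/11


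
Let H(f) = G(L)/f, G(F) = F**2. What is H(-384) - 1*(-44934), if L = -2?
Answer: 4313663/96 ≈ 44934.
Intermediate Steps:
H(f) = 4/f (H(f) = (-2)**2/f = 4/f)
H(-384) - 1*(-44934) = 4/(-384) - 1*(-44934) = 4*(-1/384) + 44934 = -1/96 + 44934 = 4313663/96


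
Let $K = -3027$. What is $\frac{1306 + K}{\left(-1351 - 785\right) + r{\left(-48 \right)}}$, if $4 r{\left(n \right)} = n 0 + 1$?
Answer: $\frac{6884}{8543} \approx 0.80581$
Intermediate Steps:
$r{\left(n \right)} = \frac{1}{4}$ ($r{\left(n \right)} = \frac{n 0 + 1}{4} = \frac{0 + 1}{4} = \frac{1}{4} \cdot 1 = \frac{1}{4}$)
$\frac{1306 + K}{\left(-1351 - 785\right) + r{\left(-48 \right)}} = \frac{1306 - 3027}{\left(-1351 - 785\right) + \frac{1}{4}} = - \frac{1721}{\left(-1351 - 785\right) + \frac{1}{4}} = - \frac{1721}{-2136 + \frac{1}{4}} = - \frac{1721}{- \frac{8543}{4}} = \left(-1721\right) \left(- \frac{4}{8543}\right) = \frac{6884}{8543}$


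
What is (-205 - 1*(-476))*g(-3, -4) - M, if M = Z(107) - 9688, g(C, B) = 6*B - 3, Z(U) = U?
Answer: 2264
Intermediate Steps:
g(C, B) = -3 + 6*B
M = -9581 (M = 107 - 9688 = -9581)
(-205 - 1*(-476))*g(-3, -4) - M = (-205 - 1*(-476))*(-3 + 6*(-4)) - 1*(-9581) = (-205 + 476)*(-3 - 24) + 9581 = 271*(-27) + 9581 = -7317 + 9581 = 2264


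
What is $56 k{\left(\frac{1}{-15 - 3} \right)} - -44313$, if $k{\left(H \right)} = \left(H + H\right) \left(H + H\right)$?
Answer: $\frac{3589409}{81} \approx 44314.0$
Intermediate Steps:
$k{\left(H \right)} = 4 H^{2}$ ($k{\left(H \right)} = 2 H 2 H = 4 H^{2}$)
$56 k{\left(\frac{1}{-15 - 3} \right)} - -44313 = 56 \cdot 4 \left(\frac{1}{-15 - 3}\right)^{2} - -44313 = 56 \cdot 4 \left(\frac{1}{-18}\right)^{2} + 44313 = 56 \cdot 4 \left(- \frac{1}{18}\right)^{2} + 44313 = 56 \cdot 4 \cdot \frac{1}{324} + 44313 = 56 \cdot \frac{1}{81} + 44313 = \frac{56}{81} + 44313 = \frac{3589409}{81}$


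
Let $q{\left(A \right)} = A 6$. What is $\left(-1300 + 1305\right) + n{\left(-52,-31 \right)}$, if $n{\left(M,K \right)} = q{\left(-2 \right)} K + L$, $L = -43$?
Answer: $334$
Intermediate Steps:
$q{\left(A \right)} = 6 A$
$n{\left(M,K \right)} = -43 - 12 K$ ($n{\left(M,K \right)} = 6 \left(-2\right) K - 43 = - 12 K - 43 = -43 - 12 K$)
$\left(-1300 + 1305\right) + n{\left(-52,-31 \right)} = \left(-1300 + 1305\right) - -329 = 5 + \left(-43 + 372\right) = 5 + 329 = 334$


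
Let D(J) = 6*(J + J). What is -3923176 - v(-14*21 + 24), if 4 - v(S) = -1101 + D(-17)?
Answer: -3924485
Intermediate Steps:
D(J) = 12*J (D(J) = 6*(2*J) = 12*J)
v(S) = 1309 (v(S) = 4 - (-1101 + 12*(-17)) = 4 - (-1101 - 204) = 4 - 1*(-1305) = 4 + 1305 = 1309)
-3923176 - v(-14*21 + 24) = -3923176 - 1*1309 = -3923176 - 1309 = -3924485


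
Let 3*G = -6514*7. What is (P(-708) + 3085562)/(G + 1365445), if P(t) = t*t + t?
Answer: 10758354/4050737 ≈ 2.6559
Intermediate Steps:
G = -45598/3 (G = (-6514*7)/3 = (⅓)*(-45598) = -45598/3 ≈ -15199.)
P(t) = t + t² (P(t) = t² + t = t + t²)
(P(-708) + 3085562)/(G + 1365445) = (-708*(1 - 708) + 3085562)/(-45598/3 + 1365445) = (-708*(-707) + 3085562)/(4050737/3) = (500556 + 3085562)*(3/4050737) = 3586118*(3/4050737) = 10758354/4050737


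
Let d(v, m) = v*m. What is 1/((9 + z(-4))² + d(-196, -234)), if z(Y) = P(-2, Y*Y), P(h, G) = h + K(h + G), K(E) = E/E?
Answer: 1/45928 ≈ 2.1773e-5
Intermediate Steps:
K(E) = 1
d(v, m) = m*v
P(h, G) = 1 + h (P(h, G) = h + 1 = 1 + h)
z(Y) = -1 (z(Y) = 1 - 2 = -1)
1/((9 + z(-4))² + d(-196, -234)) = 1/((9 - 1)² - 234*(-196)) = 1/(8² + 45864) = 1/(64 + 45864) = 1/45928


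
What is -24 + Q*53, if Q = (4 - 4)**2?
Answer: -24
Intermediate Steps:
Q = 0 (Q = 0**2 = 0)
-24 + Q*53 = -24 + 0*53 = -24 + 0 = -24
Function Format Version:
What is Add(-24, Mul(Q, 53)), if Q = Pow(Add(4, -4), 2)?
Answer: -24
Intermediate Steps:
Q = 0 (Q = Pow(0, 2) = 0)
Add(-24, Mul(Q, 53)) = Add(-24, Mul(0, 53)) = Add(-24, 0) = -24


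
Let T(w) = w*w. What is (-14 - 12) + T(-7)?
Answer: 23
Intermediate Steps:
T(w) = w²
(-14 - 12) + T(-7) = (-14 - 12) + (-7)² = -26 + 49 = 23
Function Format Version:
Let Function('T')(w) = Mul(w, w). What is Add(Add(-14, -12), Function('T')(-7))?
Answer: 23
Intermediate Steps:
Function('T')(w) = Pow(w, 2)
Add(Add(-14, -12), Function('T')(-7)) = Add(Add(-14, -12), Pow(-7, 2)) = Add(-26, 49) = 23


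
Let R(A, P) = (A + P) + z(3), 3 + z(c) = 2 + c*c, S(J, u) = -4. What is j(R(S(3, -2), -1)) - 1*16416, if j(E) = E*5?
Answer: -16401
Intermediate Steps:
z(c) = -1 + c**2 (z(c) = -3 + (2 + c*c) = -3 + (2 + c**2) = -1 + c**2)
R(A, P) = 8 + A + P (R(A, P) = (A + P) + (-1 + 3**2) = (A + P) + (-1 + 9) = (A + P) + 8 = 8 + A + P)
j(E) = 5*E
j(R(S(3, -2), -1)) - 1*16416 = 5*(8 - 4 - 1) - 1*16416 = 5*3 - 16416 = 15 - 16416 = -16401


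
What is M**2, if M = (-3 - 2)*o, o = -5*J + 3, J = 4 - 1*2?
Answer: 1225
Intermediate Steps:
J = 2 (J = 4 - 2 = 2)
o = -7 (o = -5*2 + 3 = -10 + 3 = -7)
M = 35 (M = (-3 - 2)*(-7) = -5*(-7) = 35)
M**2 = 35**2 = 1225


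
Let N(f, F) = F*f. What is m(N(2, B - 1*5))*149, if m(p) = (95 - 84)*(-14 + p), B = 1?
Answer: -36058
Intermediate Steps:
m(p) = -154 + 11*p (m(p) = 11*(-14 + p) = -154 + 11*p)
m(N(2, B - 1*5))*149 = (-154 + 11*((1 - 1*5)*2))*149 = (-154 + 11*((1 - 5)*2))*149 = (-154 + 11*(-4*2))*149 = (-154 + 11*(-8))*149 = (-154 - 88)*149 = -242*149 = -36058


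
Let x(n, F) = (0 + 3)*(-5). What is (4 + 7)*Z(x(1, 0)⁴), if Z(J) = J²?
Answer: 28191796875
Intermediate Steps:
x(n, F) = -15 (x(n, F) = 3*(-5) = -15)
(4 + 7)*Z(x(1, 0)⁴) = (4 + 7)*((-15)⁴)² = 11*50625² = 11*2562890625 = 28191796875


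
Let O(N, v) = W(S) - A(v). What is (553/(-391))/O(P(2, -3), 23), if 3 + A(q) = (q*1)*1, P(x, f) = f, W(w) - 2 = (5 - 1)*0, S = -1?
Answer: 553/7038 ≈ 0.078573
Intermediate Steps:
W(w) = 2 (W(w) = 2 + (5 - 1)*0 = 2 + 4*0 = 2 + 0 = 2)
A(q) = -3 + q (A(q) = -3 + (q*1)*1 = -3 + q*1 = -3 + q)
O(N, v) = 5 - v (O(N, v) = 2 - (-3 + v) = 2 + (3 - v) = 5 - v)
(553/(-391))/O(P(2, -3), 23) = (553/(-391))/(5 - 1*23) = (553*(-1/391))/(5 - 23) = -553/391/(-18) = -553/391*(-1/18) = 553/7038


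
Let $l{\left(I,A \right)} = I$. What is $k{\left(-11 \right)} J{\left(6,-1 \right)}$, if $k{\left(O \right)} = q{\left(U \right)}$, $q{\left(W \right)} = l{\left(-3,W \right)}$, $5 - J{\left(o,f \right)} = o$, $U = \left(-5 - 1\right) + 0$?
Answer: $3$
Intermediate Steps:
$U = -6$ ($U = -6 + 0 = -6$)
$J{\left(o,f \right)} = 5 - o$
$q{\left(W \right)} = -3$
$k{\left(O \right)} = -3$
$k{\left(-11 \right)} J{\left(6,-1 \right)} = - 3 \left(5 - 6\right) = \left(-3\right) \left(-1\right) = 3$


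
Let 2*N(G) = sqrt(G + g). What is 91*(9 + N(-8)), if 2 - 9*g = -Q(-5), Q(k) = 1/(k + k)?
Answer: 819 + 91*I*sqrt(7010)/60 ≈ 819.0 + 126.98*I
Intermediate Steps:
Q(k) = 1/(2*k)
g = 19/90 (g = 2/9 - (-1)*(1/2)/(-5)/9 = 2/9 - (-1)*(1/2)*(-1/5)/9 = 2/9 - (-1)*(-1)/(9*10) = 2/9 - 1/9*1/10 = 2/9 - 1/90 = 19/90 ≈ 0.21111)
N(G) = sqrt(19/90 + G)/2 (N(G) = sqrt(G + 19/90)/2 = sqrt(19/90 + G)/2)
91*(9 + N(-8)) = 91*(9 + sqrt(190 + 900*(-8))/60) = 91*(9 + sqrt(190 - 7200)/60) = 91*(9 + sqrt(-7010)/60) = 91*(9 + (I*sqrt(7010))/60) = 91*(9 + I*sqrt(7010)/60) = 819 + 91*I*sqrt(7010)/60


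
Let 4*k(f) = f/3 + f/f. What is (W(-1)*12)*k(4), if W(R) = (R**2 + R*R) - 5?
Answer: -21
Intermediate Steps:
k(f) = 1/4 + f/12 (k(f) = (f/3 + f/f)/4 = (f*(1/3) + 1)/4 = (f/3 + 1)/4 = (1 + f/3)/4 = 1/4 + f/12)
W(R) = -5 + 2*R**2 (W(R) = (R**2 + R**2) - 5 = 2*R**2 - 5 = -5 + 2*R**2)
(W(-1)*12)*k(4) = ((-5 + 2*(-1)**2)*12)*(1/4 + (1/12)*4) = ((-5 + 2*1)*12)*(1/4 + 1/3) = ((-5 + 2)*12)*(7/12) = -3*12*(7/12) = -36*7/12 = -21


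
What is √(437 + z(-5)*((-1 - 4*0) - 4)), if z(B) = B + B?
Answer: √487 ≈ 22.068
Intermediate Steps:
z(B) = 2*B
√(437 + z(-5)*((-1 - 4*0) - 4)) = √(437 + (2*(-5))*((-1 - 4*0) - 4)) = √(437 - 10*((-1 + 0) - 4)) = √(437 - 10*(-1 - 4)) = √(437 - 10*(-5)) = √(437 + 50) = √487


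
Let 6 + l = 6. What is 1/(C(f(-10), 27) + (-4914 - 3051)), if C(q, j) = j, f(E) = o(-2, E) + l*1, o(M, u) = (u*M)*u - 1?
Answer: -1/7938 ≈ -0.00012598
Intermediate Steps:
l = 0 (l = -6 + 6 = 0)
o(M, u) = -1 + M*u**2 (o(M, u) = (M*u)*u - 1 = M*u**2 - 1 = -1 + M*u**2)
f(E) = -1 - 2*E**2 (f(E) = (-1 - 2*E**2) + 0*1 = (-1 - 2*E**2) + 0 = -1 - 2*E**2)
1/(C(f(-10), 27) + (-4914 - 3051)) = 1/(27 + (-4914 - 3051)) = 1/(27 - 7965) = 1/(-7938) = -1/7938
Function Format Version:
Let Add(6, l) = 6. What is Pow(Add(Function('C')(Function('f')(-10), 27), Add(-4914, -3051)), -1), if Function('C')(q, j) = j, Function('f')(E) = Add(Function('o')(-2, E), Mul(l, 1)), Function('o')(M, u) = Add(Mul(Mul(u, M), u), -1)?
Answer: Rational(-1, 7938) ≈ -0.00012598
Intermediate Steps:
l = 0 (l = Add(-6, 6) = 0)
Function('o')(M, u) = Add(-1, Mul(M, Pow(u, 2))) (Function('o')(M, u) = Add(Mul(Mul(M, u), u), -1) = Add(Mul(M, Pow(u, 2)), -1) = Add(-1, Mul(M, Pow(u, 2))))
Function('f')(E) = Add(-1, Mul(-2, Pow(E, 2))) (Function('f')(E) = Add(Add(-1, Mul(-2, Pow(E, 2))), Mul(0, 1)) = Add(Add(-1, Mul(-2, Pow(E, 2))), 0) = Add(-1, Mul(-2, Pow(E, 2))))
Pow(Add(Function('C')(Function('f')(-10), 27), Add(-4914, -3051)), -1) = Pow(Add(27, Add(-4914, -3051)), -1) = Pow(Add(27, -7965), -1) = Pow(-7938, -1) = Rational(-1, 7938)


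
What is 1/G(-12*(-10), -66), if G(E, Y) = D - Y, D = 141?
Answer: 1/207 ≈ 0.0048309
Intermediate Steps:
G(E, Y) = 141 - Y
1/G(-12*(-10), -66) = 1/(141 - 1*(-66)) = 1/(141 + 66) = 1/207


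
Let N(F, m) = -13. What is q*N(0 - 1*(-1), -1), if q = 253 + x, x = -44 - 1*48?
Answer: -2093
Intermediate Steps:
x = -92 (x = -44 - 48 = -92)
q = 161 (q = 253 - 92 = 161)
q*N(0 - 1*(-1), -1) = 161*(-13) = -2093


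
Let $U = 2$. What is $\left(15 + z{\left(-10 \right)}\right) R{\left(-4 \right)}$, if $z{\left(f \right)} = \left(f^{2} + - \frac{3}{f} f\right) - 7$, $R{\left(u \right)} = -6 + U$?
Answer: $-420$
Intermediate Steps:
$R{\left(u \right)} = -4$ ($R{\left(u \right)} = -6 + 2 = -4$)
$z{\left(f \right)} = -10 + f^{2}$ ($z{\left(f \right)} = \left(f^{2} - 3\right) - 7 = \left(-3 + f^{2}\right) - 7 = -10 + f^{2}$)
$\left(15 + z{\left(-10 \right)}\right) R{\left(-4 \right)} = \left(15 - \left(10 - \left(-10\right)^{2}\right)\right) \left(-4\right) = \left(15 + \left(-10 + 100\right)\right) \left(-4\right) = \left(15 + 90\right) \left(-4\right) = 105 \left(-4\right) = -420$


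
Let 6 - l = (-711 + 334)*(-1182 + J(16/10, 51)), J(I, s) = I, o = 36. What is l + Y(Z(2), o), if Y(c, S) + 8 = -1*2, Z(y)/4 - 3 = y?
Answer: -2225074/5 ≈ -4.4502e+5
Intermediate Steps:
Z(y) = 12 + 4*y
Y(c, S) = -10 (Y(c, S) = -8 - 1*2 = -8 - 2 = -10)
l = -2225024/5 (l = 6 - (-711 + 334)*(-1182 + 16/10) = 6 - (-377)*(-1182 + 16*(1/10)) = 6 - (-377)*(-1182 + 8/5) = 6 - (-377)*(-5902)/5 = 6 - 1*2225054/5 = 6 - 2225054/5 = -2225024/5 ≈ -4.4501e+5)
l + Y(Z(2), o) = -2225024/5 - 10 = -2225074/5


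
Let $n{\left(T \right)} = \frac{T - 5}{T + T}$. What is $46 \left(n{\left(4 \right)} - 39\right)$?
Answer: $- \frac{7199}{4} \approx -1799.8$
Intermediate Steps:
$n{\left(T \right)} = \frac{-5 + T}{2 T}$
$46 \left(n{\left(4 \right)} - 39\right) = 46 \left(\frac{-5 + 4}{2 \cdot 4} - 39\right) = 46 \left(\frac{1}{2} \cdot \frac{1}{4} \left(-1\right) - 39\right) = 46 \left(- \frac{1}{8} - 39\right) = 46 \left(- \frac{313}{8}\right) = - \frac{7199}{4}$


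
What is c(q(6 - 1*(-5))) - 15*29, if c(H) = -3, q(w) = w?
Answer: -438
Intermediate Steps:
c(q(6 - 1*(-5))) - 15*29 = -3 - 15*29 = -3 - 435 = -438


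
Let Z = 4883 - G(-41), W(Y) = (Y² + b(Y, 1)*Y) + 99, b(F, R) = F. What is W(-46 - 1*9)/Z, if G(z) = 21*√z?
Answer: 30025567/23861770 + 129129*I*√41/23861770 ≈ 1.2583 + 0.034651*I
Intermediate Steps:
W(Y) = 99 + 2*Y² (W(Y) = (Y² + Y*Y) + 99 = (Y² + Y²) + 99 = 2*Y² + 99 = 99 + 2*Y²)
Z = 4883 - 21*I*√41 (Z = 4883 - 21*√(-41) = 4883 - 21*I*√41 ≈ 4883.0 - 134.47*I)
W(-46 - 1*9)/Z = (99 + 2*(-46 - 1*9)²)/(4883 - 21*I*√41) = (99 + 2*(-46 - 9)²)/(4883 - 21*I*√41) = (99 + 2*(-55)²)/(4883 - 21*I*√41) = (99 + 2*3025)/(4883 - 21*I*√41) = (99 + 6050)/(4883 - 21*I*√41) = 6149/(4883 - 21*I*√41)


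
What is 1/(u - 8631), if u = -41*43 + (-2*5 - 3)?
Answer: -1/10407 ≈ -9.6089e-5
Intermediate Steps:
u = -1776 (u = -1763 + (-10 - 3) = -1763 - 13 = -1776)
1/(u - 8631) = 1/(-1776 - 8631) = 1/(-10407) = -1/10407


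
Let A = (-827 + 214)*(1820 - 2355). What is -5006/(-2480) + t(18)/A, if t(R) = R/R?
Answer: 164174521/81332840 ≈ 2.0186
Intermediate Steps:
t(R) = 1
A = 327955 (A = -613*(-535) = 327955)
-5006/(-2480) + t(18)/A = -5006/(-2480) + 1/327955 = -5006*(-1/2480) + 1*(1/327955) = 2503/1240 + 1/327955 = 164174521/81332840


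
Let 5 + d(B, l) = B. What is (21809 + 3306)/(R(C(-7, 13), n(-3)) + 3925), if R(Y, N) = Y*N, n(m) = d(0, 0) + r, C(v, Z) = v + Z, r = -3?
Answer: 25115/3877 ≈ 6.4779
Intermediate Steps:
d(B, l) = -5 + B
C(v, Z) = Z + v
n(m) = -8 (n(m) = (-5 + 0) - 3 = -5 - 3 = -8)
R(Y, N) = N*Y
(21809 + 3306)/(R(C(-7, 13), n(-3)) + 3925) = (21809 + 3306)/(-8*(13 - 7) + 3925) = 25115/(-8*6 + 3925) = 25115/(-48 + 3925) = 25115/3877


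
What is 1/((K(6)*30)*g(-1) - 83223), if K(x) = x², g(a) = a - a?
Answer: -1/83223 ≈ -1.2016e-5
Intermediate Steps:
g(a) = 0
1/((K(6)*30)*g(-1) - 83223) = 1/((6²*30)*0 - 83223) = 1/((36*30)*0 - 83223) = 1/(1080*0 - 83223) = 1/(0 - 83223) = 1/(-83223) = -1/83223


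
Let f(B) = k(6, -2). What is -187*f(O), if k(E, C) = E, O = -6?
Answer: -1122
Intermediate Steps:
f(B) = 6
-187*f(O) = -187*6 = -1122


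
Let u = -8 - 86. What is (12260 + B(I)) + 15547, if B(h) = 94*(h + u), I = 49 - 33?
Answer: 20475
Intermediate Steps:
u = -94
I = 16
B(h) = -8836 + 94*h (B(h) = 94*(h - 94) = 94*(-94 + h) = -8836 + 94*h)
(12260 + B(I)) + 15547 = (12260 + (-8836 + 94*16)) + 15547 = (12260 + (-8836 + 1504)) + 15547 = (12260 - 7332) + 15547 = 4928 + 15547 = 20475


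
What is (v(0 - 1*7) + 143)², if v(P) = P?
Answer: 18496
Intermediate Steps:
(v(0 - 1*7) + 143)² = ((0 - 1*7) + 143)² = ((0 - 7) + 143)² = (-7 + 143)² = 136² = 18496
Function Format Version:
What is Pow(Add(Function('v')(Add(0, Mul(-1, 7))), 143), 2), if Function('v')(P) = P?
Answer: 18496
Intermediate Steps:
Pow(Add(Function('v')(Add(0, Mul(-1, 7))), 143), 2) = Pow(Add(Add(0, Mul(-1, 7)), 143), 2) = Pow(Add(Add(0, -7), 143), 2) = Pow(Add(-7, 143), 2) = Pow(136, 2) = 18496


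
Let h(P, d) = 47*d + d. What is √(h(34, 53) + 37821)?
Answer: 3*√4485 ≈ 200.91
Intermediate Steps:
h(P, d) = 48*d
√(h(34, 53) + 37821) = √(48*53 + 37821) = √(2544 + 37821) = √40365 = 3*√4485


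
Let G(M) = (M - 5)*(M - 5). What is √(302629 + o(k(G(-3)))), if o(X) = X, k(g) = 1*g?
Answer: √302693 ≈ 550.18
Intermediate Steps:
G(M) = (-5 + M)² (G(M) = (-5 + M)*(-5 + M) = (-5 + M)²)
k(g) = g
√(302629 + o(k(G(-3)))) = √(302629 + (-5 - 3)²) = √(302629 + (-8)²) = √(302629 + 64) = √302693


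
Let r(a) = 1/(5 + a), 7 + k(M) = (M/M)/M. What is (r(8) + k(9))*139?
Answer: -110783/117 ≈ -946.86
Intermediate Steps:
k(M) = -7 + 1/M (k(M) = -7 + (M/M)/M = -7 + 1/M)
(r(8) + k(9))*139 = (1/(5 + 8) + (-7 + 1/9))*139 = (1/13 + (-7 + ⅑))*139 = (1/13 - 62/9)*139 = -797/117*139 = -110783/117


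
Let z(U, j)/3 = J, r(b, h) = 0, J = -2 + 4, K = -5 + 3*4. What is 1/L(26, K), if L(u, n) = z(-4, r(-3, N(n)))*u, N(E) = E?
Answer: 1/156 ≈ 0.0064103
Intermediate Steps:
K = 7 (K = -5 + 12 = 7)
J = 2
z(U, j) = 6 (z(U, j) = 3*2 = 6)
L(u, n) = 6*u
1/L(26, K) = 1/(6*26) = 1/156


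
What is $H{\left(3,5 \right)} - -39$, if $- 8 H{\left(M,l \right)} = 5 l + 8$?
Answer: $\frac{279}{8} \approx 34.875$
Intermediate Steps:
$H{\left(M,l \right)} = -1 - \frac{5 l}{8}$ ($H{\left(M,l \right)} = - \frac{5 l + 8}{8} = - \frac{8 + 5 l}{8} = -1 - \frac{5 l}{8}$)
$H{\left(3,5 \right)} - -39 = \left(-1 - \frac{25}{8}\right) - -39 = \left(-1 - \frac{25}{8}\right) + 39 = - \frac{33}{8} + 39 = \frac{279}{8}$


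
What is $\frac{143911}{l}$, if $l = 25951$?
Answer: $\frac{143911}{25951} \approx 5.5455$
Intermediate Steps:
$\frac{143911}{l} = \frac{143911}{25951}$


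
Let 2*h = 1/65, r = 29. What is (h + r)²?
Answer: 14220441/16900 ≈ 841.45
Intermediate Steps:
h = 1/130 (h = (½)/65 = (½)*(1/65) = 1/130 ≈ 0.0076923)
(h + r)² = (1/130 + 29)² = (3771/130)² = 14220441/16900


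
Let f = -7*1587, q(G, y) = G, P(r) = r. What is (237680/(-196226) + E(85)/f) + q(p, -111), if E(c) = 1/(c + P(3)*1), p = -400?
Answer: -38481970689793/95914483896 ≈ -401.21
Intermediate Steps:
f = -11109
E(c) = 1/(3 + c) (E(c) = 1/(c + 3*1) = 1/(c + 3) = 1/(3 + c))
(237680/(-196226) + E(85)/f) + q(p, -111) = (237680/(-196226) + 1/((3 + 85)*(-11109))) - 400 = (237680*(-1/196226) - 1/11109/88) - 400 = (-118840/98113 + (1/88)*(-1/11109)) - 400 = (-118840/98113 - 1/977592) - 400 = -116177131393/95914483896 - 400 = -38481970689793/95914483896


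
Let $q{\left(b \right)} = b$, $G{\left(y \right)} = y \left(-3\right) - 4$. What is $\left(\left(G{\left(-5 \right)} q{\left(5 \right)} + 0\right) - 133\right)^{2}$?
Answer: $6084$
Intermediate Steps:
$G{\left(y \right)} = -4 - 3 y$ ($G{\left(y \right)} = - 3 y - 4 = -4 - 3 y$)
$\left(\left(G{\left(-5 \right)} q{\left(5 \right)} + 0\right) - 133\right)^{2} = \left(\left(\left(-4 - -15\right) 5 + 0\right) - 133\right)^{2} = \left(\left(\left(-4 + 15\right) 5 + 0\right) - 133\right)^{2} = \left(\left(11 \cdot 5 + 0\right) - 133\right)^{2} = \left(\left(55 + 0\right) - 133\right)^{2} = \left(55 - 133\right)^{2} = \left(-78\right)^{2} = 6084$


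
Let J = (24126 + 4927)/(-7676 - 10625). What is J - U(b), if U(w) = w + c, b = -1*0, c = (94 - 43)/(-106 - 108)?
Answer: -5283991/3916414 ≈ -1.3492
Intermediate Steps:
J = -29053/18301 (J = 29053/(-18301) = 29053*(-1/18301) = -29053/18301 ≈ -1.5875)
c = -51/214 (c = 51/(-214) = 51*(-1/214) = -51/214 ≈ -0.23832)
b = 0
U(w) = -51/214 + w (U(w) = w - 51/214 = -51/214 + w)
J - U(b) = -29053/18301 - (-51/214 + 0) = -29053/18301 - 1*(-51/214) = -29053/18301 + 51/214 = -5283991/3916414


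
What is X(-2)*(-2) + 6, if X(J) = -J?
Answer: 2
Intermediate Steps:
X(-2)*(-2) + 6 = -1*(-2)*(-2) + 6 = 2*(-2) + 6 = -4 + 6 = 2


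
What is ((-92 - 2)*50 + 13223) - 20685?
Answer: -12162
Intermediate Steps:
((-92 - 2)*50 + 13223) - 20685 = (-94*50 + 13223) - 20685 = (-4700 + 13223) - 20685 = 8523 - 20685 = -12162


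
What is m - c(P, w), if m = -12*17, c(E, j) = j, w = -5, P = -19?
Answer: -199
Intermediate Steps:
m = -204
m - c(P, w) = -204 - 1*(-5) = -204 + 5 = -199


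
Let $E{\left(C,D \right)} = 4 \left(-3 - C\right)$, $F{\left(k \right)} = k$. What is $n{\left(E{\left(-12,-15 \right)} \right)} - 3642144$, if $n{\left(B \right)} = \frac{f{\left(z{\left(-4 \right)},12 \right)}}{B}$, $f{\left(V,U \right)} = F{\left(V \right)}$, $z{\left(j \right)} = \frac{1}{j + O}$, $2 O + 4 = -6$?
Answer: $- \frac{1180054657}{324} \approx -3.6421 \cdot 10^{6}$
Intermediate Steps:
$O = -5$ ($O = -2 + \frac{1}{2} \left(-6\right) = -2 - 3 = -5$)
$z{\left(j \right)} = \frac{1}{-5 + j}$ ($z{\left(j \right)} = \frac{1}{j - 5} = \frac{1}{-5 + j}$)
$f{\left(V,U \right)} = V$
$E{\left(C,D \right)} = -12 - 4 C$
$n{\left(B \right)} = - \frac{1}{9 B}$ ($n{\left(B \right)} = \frac{1}{\left(-5 - 4\right) B} = \frac{1}{\left(-9\right) B} = - \frac{1}{9 B}$)
$n{\left(E{\left(-12,-15 \right)} \right)} - 3642144 = - \frac{1}{9 \left(-12 - -48\right)} - 3642144 = - \frac{1}{9 \left(-12 + 48\right)} - 3642144 = - \frac{1}{9 \cdot 36} - 3642144 = \left(- \frac{1}{9}\right) \frac{1}{36} - 3642144 = - \frac{1}{324} - 3642144 = - \frac{1180054657}{324}$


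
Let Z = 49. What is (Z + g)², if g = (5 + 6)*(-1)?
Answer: 1444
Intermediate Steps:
g = -11 (g = 11*(-1) = -11)
(Z + g)² = (49 - 11)² = 38² = 1444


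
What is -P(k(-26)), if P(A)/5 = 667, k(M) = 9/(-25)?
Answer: -3335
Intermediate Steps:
k(M) = -9/25 (k(M) = 9*(-1/25) = -9/25)
P(A) = 3335 (P(A) = 5*667 = 3335)
-P(k(-26)) = -1*3335 = -3335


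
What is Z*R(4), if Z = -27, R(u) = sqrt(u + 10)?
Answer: -27*sqrt(14) ≈ -101.02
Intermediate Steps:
R(u) = sqrt(10 + u)
Z*R(4) = -27*sqrt(10 + 4) = -27*sqrt(14)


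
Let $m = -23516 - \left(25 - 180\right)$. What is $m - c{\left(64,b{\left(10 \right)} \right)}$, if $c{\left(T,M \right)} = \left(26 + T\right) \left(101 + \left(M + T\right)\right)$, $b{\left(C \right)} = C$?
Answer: $-39111$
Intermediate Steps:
$c{\left(T,M \right)} = \left(26 + T\right) \left(101 + M + T\right)$
$m = -23361$ ($m = -23516 - \left(25 - 180\right) = -23516 - -155 = -23516 + 155 = -23361$)
$m - c{\left(64,b{\left(10 \right)} \right)} = -23361 - \left(2626 + 64^{2} + 26 \cdot 10 + 127 \cdot 64 + 10 \cdot 64\right) = -23361 - \left(2626 + 4096 + 260 + 8128 + 640\right) = -23361 - 15750 = -39111$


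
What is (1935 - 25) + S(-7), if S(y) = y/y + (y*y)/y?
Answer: 1904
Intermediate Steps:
S(y) = 1 + y (S(y) = 1 + y²/y = 1 + y)
(1935 - 25) + S(-7) = (1935 - 25) + (1 - 7) = 1910 - 6 = 1904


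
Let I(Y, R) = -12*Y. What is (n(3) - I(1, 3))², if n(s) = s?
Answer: 225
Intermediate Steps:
(n(3) - I(1, 3))² = (3 - (-12))² = (3 - 1*(-12))² = (3 + 12)² = 15² = 225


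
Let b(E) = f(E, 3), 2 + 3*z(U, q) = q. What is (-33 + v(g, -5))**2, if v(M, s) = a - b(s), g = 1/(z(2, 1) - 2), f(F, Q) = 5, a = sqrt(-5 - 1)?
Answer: (38 - I*sqrt(6))**2 ≈ 1438.0 - 186.16*I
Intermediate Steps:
a = I*sqrt(6) (a = sqrt(-6) = I*sqrt(6) ≈ 2.4495*I)
z(U, q) = -2/3 + q/3
b(E) = 5
g = -3/7 (g = 1/((-2/3 + (1/3)*1) - 2) = 1/((-2/3 + 1/3) - 2) = 1/(-1/3 - 2) = 1/(-7/3) = -3/7 ≈ -0.42857)
v(M, s) = -5 + I*sqrt(6) (v(M, s) = I*sqrt(6) - 1*5 = I*sqrt(6) - 5 = -5 + I*sqrt(6))
(-33 + v(g, -5))**2 = (-33 + (-5 + I*sqrt(6)))**2 = (-38 + I*sqrt(6))**2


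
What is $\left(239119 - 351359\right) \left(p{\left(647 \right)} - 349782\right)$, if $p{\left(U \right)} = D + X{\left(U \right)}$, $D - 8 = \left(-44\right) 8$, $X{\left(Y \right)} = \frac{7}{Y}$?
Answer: $\frac{25425897243600}{647} \approx 3.9298 \cdot 10^{10}$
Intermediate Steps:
$D = -344$ ($D = 8 - 352 = -344$)
$p{\left(U \right)} = -344 + \frac{7}{U}$
$\left(239119 - 351359\right) \left(p{\left(647 \right)} - 349782\right) = \left(239119 - 351359\right) \left(\left(-344 + \frac{7}{647}\right) - 349782\right) = - 112240 \left(\left(-344 + 7 \cdot \frac{1}{647}\right) - 349782\right) = - 112240 \left(\left(-344 + \frac{7}{647}\right) - 349782\right) = - 112240 \left(- \frac{222561}{647} - 349782\right) = \left(-112240\right) \left(- \frac{226531515}{647}\right) = \frac{25425897243600}{647}$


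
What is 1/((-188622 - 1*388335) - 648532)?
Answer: -1/1225489 ≈ -8.1600e-7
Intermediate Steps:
1/((-188622 - 1*388335) - 648532) = 1/((-188622 - 388335) - 648532) = 1/(-576957 - 648532) = 1/(-1225489) = -1/1225489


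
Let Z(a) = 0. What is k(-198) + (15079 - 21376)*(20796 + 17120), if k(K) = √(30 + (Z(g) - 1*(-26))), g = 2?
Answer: -238757052 + 2*√14 ≈ -2.3876e+8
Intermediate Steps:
k(K) = 2*√14 (k(K) = √(30 + (0 - 1*(-26))) = √(30 + (0 + 26)) = √(30 + 26) = √56 = 2*√14)
k(-198) + (15079 - 21376)*(20796 + 17120) = 2*√14 + (15079 - 21376)*(20796 + 17120) = 2*√14 - 6297*37916 = 2*√14 - 238757052 = -238757052 + 2*√14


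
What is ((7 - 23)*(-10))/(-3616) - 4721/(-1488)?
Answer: 526033/168144 ≈ 3.1285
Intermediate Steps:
((7 - 23)*(-10))/(-3616) - 4721/(-1488) = -16*(-10)*(-1/3616) - 4721*(-1/1488) = 160*(-1/3616) + 4721/1488 = -5/113 + 4721/1488 = 526033/168144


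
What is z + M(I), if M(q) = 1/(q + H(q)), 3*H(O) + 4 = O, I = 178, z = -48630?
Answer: -11476679/236 ≈ -48630.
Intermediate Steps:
H(O) = -4/3 + O/3
M(q) = 1/(-4/3 + 4*q/3) (M(q) = 1/(q + (-4/3 + q/3)) = 1/(-4/3 + 4*q/3))
z + M(I) = -48630 + 3/(4*(-1 + 178)) = -48630 + (¾)/177 = -48630 + (¾)*(1/177) = -48630 + 1/236 = -11476679/236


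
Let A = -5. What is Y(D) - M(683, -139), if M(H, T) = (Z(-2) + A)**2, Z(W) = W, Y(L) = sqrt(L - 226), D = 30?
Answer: -49 + 14*I ≈ -49.0 + 14.0*I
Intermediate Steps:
Y(L) = sqrt(-226 + L)
M(H, T) = 49 (M(H, T) = (-2 - 5)**2 = (-7)**2 = 49)
Y(D) - M(683, -139) = sqrt(-226 + 30) - 1*49 = sqrt(-196) - 49 = 14*I - 49 = -49 + 14*I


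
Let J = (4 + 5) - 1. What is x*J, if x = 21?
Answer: 168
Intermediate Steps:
J = 8 (J = 9 - 1 = 8)
x*J = 21*8 = 168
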